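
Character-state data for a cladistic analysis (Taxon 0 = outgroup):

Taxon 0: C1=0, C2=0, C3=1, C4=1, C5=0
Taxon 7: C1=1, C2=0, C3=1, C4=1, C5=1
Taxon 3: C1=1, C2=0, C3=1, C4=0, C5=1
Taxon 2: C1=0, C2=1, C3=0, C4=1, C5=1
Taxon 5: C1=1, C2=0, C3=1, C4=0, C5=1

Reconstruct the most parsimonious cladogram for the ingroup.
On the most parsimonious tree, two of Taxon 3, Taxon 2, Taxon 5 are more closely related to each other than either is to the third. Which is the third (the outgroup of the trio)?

Character polarity is set by the outgroup: the derived state is whichever differs from the outgroup's state, so for C3, C4 the derived state is '0', and for the remaining characters it is '1'.
C1: derived state '1' in Taxon 3, Taxon 5, and Taxon 7 only — synapomorphy for {Taxon 3, Taxon 5, Taxon 7}.
C2: derived state '1' in Taxon 2 only — an autapomorphy, so it tells us nothing about relationships among taxa.
C3 (derived state '0') is unique to Taxon 2 (autapomorphy; uninformative for grouping).
C4: derived state '0' in Taxon 3 and Taxon 5 only — synapomorphy for {Taxon 3, Taxon 5}.
All ingroup taxa share the derived state '1' for C5; it defines the ingroup but does not resolve relationships within it.
Most parsimonious ingroup topology: ((Taxon 7,(Taxon 3,Taxon 5)),Taxon 2).
Taxon 3 and Taxon 5 share a more recent common ancestor with each other than either does with Taxon 2, so Taxon 2 is the least closely related of the three.

Taxon 2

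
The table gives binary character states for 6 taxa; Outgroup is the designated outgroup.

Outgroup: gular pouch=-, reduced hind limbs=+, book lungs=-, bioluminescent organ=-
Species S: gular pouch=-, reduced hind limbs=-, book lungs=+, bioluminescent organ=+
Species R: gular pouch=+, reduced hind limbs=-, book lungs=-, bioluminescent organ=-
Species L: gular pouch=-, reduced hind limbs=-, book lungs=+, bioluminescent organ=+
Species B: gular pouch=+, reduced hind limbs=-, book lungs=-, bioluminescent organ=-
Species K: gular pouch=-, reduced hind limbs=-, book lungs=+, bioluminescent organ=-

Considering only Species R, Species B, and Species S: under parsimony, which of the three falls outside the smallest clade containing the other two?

Species S

Character polarity is set by the outgroup: the derived state is whichever differs from the outgroup's state, so for reduced hind limbs the derived state is '-', and for the remaining characters it is '+'.
Only Species B and Species R show the derived state '+' for gular pouch, supporting them as a clade.
All ingroup taxa share the derived state '-' for reduced hind limbs; it defines the ingroup but does not resolve relationships within it.
book lungs: derived state '+' in Species K, Species L, and Species S only — synapomorphy for {Species K, Species L, Species S}.
bioluminescent organ (derived state '+') is shared by Species L and Species S — a synapomorphy uniting that clade.
Most parsimonious ingroup topology: (((Species S,Species L),Species K),(Species R,Species B)).
Species B and Species R share a more recent common ancestor with each other than either does with Species S, so Species S is the least closely related of the three.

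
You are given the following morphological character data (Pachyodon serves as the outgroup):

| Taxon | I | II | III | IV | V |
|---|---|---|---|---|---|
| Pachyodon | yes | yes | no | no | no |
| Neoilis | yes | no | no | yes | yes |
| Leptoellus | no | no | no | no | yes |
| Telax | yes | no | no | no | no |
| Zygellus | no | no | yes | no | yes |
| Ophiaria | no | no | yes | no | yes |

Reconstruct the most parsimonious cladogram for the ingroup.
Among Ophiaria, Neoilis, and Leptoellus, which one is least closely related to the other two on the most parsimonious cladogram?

Character polarity is set by the outgroup: the derived state is whichever differs from the outgroup's state, so for I, II the derived state is 'no', and for the remaining characters it is 'yes'.
I (derived state 'no') is shared by Leptoellus, Ophiaria, and Zygellus — a synapomorphy uniting that clade.
All ingroup taxa share the derived state 'no' for II; it defines the ingroup but does not resolve relationships within it.
III (derived state 'yes') is shared by Ophiaria and Zygellus — a synapomorphy uniting that clade.
IV (derived state 'yes') is unique to Neoilis (autapomorphy; uninformative for grouping).
Only Leptoellus, Neoilis, Ophiaria, and Zygellus show the derived state 'yes' for V, supporting them as a clade.
Most parsimonious ingroup topology: ((Neoilis,(Leptoellus,(Zygellus,Ophiaria))),Telax).
Leptoellus and Ophiaria share a more recent common ancestor with each other than either does with Neoilis, so Neoilis is the least closely related of the three.

Neoilis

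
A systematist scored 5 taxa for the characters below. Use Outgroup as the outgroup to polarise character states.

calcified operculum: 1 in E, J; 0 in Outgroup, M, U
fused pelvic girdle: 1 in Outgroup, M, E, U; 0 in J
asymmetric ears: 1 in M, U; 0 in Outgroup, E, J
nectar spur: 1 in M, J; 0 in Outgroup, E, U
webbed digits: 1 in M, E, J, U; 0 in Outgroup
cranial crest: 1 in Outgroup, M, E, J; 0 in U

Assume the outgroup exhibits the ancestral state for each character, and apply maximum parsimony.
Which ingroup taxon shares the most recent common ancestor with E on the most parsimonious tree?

Character polarity is set by the outgroup: the derived state is whichever differs from the outgroup's state, so for fused pelvic girdle, cranial crest the derived state is '0', and for the remaining characters it is '1'.
calcified operculum: derived state '1' in E and J only — synapomorphy for {E, J}.
fused pelvic girdle: derived state '0' in J only — an autapomorphy, so it tells us nothing about relationships among taxa.
Only M and U show the derived state '1' for asymmetric ears, supporting them as a clade.
nectar spur groups J and M, which is incompatible with the clades supported by the remaining characters; treating it as convergent (homoplasy) costs fewer steps than any alternative tree.
All ingroup taxa share the derived state '1' for webbed digits; it defines the ingroup but does not resolve relationships within it.
cranial crest (derived state '0') is unique to U (autapomorphy; uninformative for grouping).
Most parsimonious ingroup topology: ((M,U),(E,J)).
E and J form a cherry on this tree, so they are sister taxa.

J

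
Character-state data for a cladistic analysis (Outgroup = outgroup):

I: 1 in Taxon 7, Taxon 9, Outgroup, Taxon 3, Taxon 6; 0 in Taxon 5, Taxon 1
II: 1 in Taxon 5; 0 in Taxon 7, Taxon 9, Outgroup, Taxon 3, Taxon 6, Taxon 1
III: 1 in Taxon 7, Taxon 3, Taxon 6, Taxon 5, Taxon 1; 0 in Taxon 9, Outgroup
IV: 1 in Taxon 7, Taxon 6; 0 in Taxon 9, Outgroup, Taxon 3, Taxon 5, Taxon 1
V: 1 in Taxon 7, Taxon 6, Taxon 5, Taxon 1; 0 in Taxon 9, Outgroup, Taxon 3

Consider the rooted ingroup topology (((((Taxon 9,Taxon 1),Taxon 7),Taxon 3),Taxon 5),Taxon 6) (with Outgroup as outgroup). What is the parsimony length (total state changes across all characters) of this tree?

10

Map each character onto (((((Taxon 9,Taxon 1),Taxon 7),Taxon 3),Taxon 5),Taxon 6) (rooted by Outgroup) and count the minimum state changes it requires (Fitch parsimony):
I: 2; II: 1; III: 2; IV: 2; V: 3.
Total tree length = 10.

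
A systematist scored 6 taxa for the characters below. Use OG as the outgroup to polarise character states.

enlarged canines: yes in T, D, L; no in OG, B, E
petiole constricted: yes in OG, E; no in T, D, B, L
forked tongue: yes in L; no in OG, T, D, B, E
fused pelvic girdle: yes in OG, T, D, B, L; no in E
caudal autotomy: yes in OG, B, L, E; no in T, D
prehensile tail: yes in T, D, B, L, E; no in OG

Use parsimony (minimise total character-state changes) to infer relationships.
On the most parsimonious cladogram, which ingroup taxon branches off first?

E

Character polarity is set by the outgroup: the derived state is whichever differs from the outgroup's state, so for petiole constricted, fused pelvic girdle, caudal autotomy the derived state is 'no', and for the remaining characters it is 'yes'.
enlarged canines (derived state 'yes') is shared by D, L, and T — a synapomorphy uniting that clade.
Only B, D, L, and T show the derived state 'no' for petiole constricted, supporting them as a clade.
forked tongue: derived state 'yes' in L only — an autapomorphy, so it tells us nothing about relationships among taxa.
fused pelvic girdle: derived state 'no' in E only — an autapomorphy, so it tells us nothing about relationships among taxa.
caudal autotomy (derived state 'no') is shared by D and T — a synapomorphy uniting that clade.
All ingroup taxa share the derived state 'yes' for prehensile tail; it defines the ingroup but does not resolve relationships within it.
Most parsimonious ingroup topology: ((((T,D),L),B),E).
E is sister to the clade containing all other ingroup taxa, so it is the earliest-diverging (most basal) ingroup lineage.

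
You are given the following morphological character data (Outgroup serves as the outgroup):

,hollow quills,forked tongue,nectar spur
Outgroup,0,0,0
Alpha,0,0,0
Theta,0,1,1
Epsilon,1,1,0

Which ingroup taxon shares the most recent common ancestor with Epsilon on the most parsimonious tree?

The outgroup has state '0' for every character, so '1' is the derived state throughout.
hollow quills: derived state '1' in Epsilon only — an autapomorphy, so it tells us nothing about relationships among taxa.
forked tongue (derived state '1') is shared by Epsilon and Theta — a synapomorphy uniting that clade.
nectar spur (derived state '1') is unique to Theta (autapomorphy; uninformative for grouping).
Most parsimonious ingroup topology: (Alpha,(Epsilon,Theta)).
Epsilon and Theta form a cherry on this tree, so they are sister taxa.

Theta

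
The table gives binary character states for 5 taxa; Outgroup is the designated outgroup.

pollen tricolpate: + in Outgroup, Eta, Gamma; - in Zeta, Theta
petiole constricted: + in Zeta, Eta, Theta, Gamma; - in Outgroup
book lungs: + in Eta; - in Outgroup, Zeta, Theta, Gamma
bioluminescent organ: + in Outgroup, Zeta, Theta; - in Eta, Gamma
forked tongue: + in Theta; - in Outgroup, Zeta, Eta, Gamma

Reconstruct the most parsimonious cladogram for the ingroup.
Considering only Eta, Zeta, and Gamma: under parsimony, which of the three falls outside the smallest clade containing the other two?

Zeta

Character polarity is set by the outgroup: the derived state is whichever differs from the outgroup's state, so for pollen tricolpate, bioluminescent organ the derived state is '-', and for the remaining characters it is '+'.
pollen tricolpate (derived state '-') is shared by Theta and Zeta — a synapomorphy uniting that clade.
All ingroup taxa share the derived state '+' for petiole constricted; it defines the ingroup but does not resolve relationships within it.
book lungs: derived state '+' in Eta only — an autapomorphy, so it tells us nothing about relationships among taxa.
Only Eta and Gamma show the derived state '-' for bioluminescent organ, supporting them as a clade.
forked tongue: derived state '+' in Theta only — an autapomorphy, so it tells us nothing about relationships among taxa.
Most parsimonious ingroup topology: ((Zeta,Theta),(Eta,Gamma)).
Gamma and Eta share a more recent common ancestor with each other than either does with Zeta, so Zeta is the least closely related of the three.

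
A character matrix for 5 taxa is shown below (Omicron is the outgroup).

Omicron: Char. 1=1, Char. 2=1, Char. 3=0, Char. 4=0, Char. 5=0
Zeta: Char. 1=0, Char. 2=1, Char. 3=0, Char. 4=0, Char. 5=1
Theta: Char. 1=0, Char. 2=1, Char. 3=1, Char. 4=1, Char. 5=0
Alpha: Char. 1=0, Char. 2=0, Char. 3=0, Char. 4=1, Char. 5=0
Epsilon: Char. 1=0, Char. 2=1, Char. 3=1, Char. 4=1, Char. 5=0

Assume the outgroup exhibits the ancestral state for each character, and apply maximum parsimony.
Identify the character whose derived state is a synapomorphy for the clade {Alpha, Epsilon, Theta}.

Character polarity is set by the outgroup: the derived state is whichever differs from the outgroup's state, so for Char. 1, Char. 2 the derived state is '0', and for the remaining characters it is '1'.
All ingroup taxa share the derived state '0' for Char. 1; it defines the ingroup but does not resolve relationships within it.
Char. 2: derived state '0' in Alpha only — an autapomorphy, so it tells us nothing about relationships among taxa.
Char. 3 (derived state '1') is shared by Epsilon and Theta — a synapomorphy uniting that clade.
Char. 4: derived state '1' in Alpha, Epsilon, and Theta only — synapomorphy for {Alpha, Epsilon, Theta}.
Char. 5 (derived state '1') is unique to Zeta (autapomorphy; uninformative for grouping).
Most parsimonious ingroup topology: (Zeta,((Theta,Epsilon),Alpha)).
The clade {Alpha, Epsilon, Theta} is supported by Char. 4: its derived state '1' occurs in exactly those taxa and in no other taxon (including the outgroup).

Char. 4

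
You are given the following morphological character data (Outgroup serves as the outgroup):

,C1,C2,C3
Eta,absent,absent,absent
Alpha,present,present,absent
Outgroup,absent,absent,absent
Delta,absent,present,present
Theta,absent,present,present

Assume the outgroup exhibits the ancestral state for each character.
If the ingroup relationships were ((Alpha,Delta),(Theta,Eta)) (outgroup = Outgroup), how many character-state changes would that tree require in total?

Map each character onto ((Alpha,Delta),(Theta,Eta)) (rooted by Outgroup) and count the minimum state changes it requires (Fitch parsimony):
C1: 1; C2: 2; C3: 2.
Total tree length = 5.

5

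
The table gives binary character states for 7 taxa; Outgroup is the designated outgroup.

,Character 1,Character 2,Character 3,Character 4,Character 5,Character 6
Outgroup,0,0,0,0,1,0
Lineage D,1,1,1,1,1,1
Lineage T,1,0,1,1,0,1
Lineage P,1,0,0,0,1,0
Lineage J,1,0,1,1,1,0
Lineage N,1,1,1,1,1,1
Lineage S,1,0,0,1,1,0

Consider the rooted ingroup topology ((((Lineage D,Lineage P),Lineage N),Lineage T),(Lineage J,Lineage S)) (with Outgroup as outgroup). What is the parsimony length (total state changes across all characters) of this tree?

11

Map each character onto ((((Lineage D,Lineage P),Lineage N),Lineage T),(Lineage J,Lineage S)) (rooted by Outgroup) and count the minimum state changes it requires (Fitch parsimony):
Character 1: 1; Character 2: 2; Character 3: 3; Character 4: 2; Character 5: 1; Character 6: 2.
Total tree length = 11.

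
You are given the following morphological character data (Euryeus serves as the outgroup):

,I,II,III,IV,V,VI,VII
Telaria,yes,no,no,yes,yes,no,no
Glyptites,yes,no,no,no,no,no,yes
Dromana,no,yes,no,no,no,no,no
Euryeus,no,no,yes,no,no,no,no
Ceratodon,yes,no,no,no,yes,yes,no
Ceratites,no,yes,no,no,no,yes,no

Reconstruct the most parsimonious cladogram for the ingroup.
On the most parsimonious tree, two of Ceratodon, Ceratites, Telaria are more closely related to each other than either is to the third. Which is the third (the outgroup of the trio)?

Character polarity is set by the outgroup: the derived state is whichever differs from the outgroup's state, so for III the derived state is 'no', and for the remaining characters it is 'yes'.
I: derived state 'yes' in Ceratodon, Glyptites, and Telaria only — synapomorphy for {Ceratodon, Glyptites, Telaria}.
II (derived state 'yes') is shared by Ceratites and Dromana — a synapomorphy uniting that clade.
III (derived state 'no') is shared by all ingroup taxa — unites the whole ingroup.
IV (derived state 'yes') is unique to Telaria (autapomorphy; uninformative for grouping).
Only Ceratodon and Telaria show the derived state 'yes' for V, supporting them as a clade.
VI groups Ceratites and Ceratodon, which is incompatible with the clades supported by the remaining characters; treating it as convergent (homoplasy) costs fewer steps than any alternative tree.
VII (derived state 'yes') is unique to Glyptites (autapomorphy; uninformative for grouping).
Most parsimonious ingroup topology: ((Dromana,Ceratites),((Ceratodon,Telaria),Glyptites)).
Telaria and Ceratodon share a more recent common ancestor with each other than either does with Ceratites, so Ceratites is the least closely related of the three.

Ceratites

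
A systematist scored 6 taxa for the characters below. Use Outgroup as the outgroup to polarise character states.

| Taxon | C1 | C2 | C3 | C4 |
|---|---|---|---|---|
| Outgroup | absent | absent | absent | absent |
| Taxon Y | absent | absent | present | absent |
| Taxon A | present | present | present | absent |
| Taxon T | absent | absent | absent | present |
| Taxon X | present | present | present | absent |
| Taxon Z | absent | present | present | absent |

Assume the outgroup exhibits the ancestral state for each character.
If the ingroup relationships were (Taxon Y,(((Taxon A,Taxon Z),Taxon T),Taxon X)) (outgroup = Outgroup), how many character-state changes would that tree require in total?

7

Map each character onto (Taxon Y,(((Taxon A,Taxon Z),Taxon T),Taxon X)) (rooted by Outgroup) and count the minimum state changes it requires (Fitch parsimony):
C1: 2; C2: 2; C3: 2; C4: 1.
Total tree length = 7.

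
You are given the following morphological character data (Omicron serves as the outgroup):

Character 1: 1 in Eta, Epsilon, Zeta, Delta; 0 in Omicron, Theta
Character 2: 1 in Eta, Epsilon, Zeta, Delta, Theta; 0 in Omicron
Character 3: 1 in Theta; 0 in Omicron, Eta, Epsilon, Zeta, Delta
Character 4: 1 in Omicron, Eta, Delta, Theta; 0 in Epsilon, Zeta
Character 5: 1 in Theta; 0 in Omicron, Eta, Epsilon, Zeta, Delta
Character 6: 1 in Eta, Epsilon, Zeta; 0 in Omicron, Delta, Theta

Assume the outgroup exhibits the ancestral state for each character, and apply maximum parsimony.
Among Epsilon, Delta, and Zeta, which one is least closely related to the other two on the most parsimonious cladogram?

Character polarity is set by the outgroup: the derived state is whichever differs from the outgroup's state, so for Character 4 the derived state is '0', and for the remaining characters it is '1'.
Character 1 (derived state '1') is shared by Delta, Epsilon, Eta, and Zeta — a synapomorphy uniting that clade.
Character 2 (derived state '1') is shared by all ingroup taxa — unites the whole ingroup.
Character 3 (derived state '1') is unique to Theta (autapomorphy; uninformative for grouping).
Only Epsilon and Zeta show the derived state '0' for Character 4, supporting them as a clade.
Character 5 (derived state '1') is unique to Theta (autapomorphy; uninformative for grouping).
Character 6: derived state '1' in Epsilon, Eta, and Zeta only — synapomorphy for {Epsilon, Eta, Zeta}.
Most parsimonious ingroup topology: (((Eta,(Epsilon,Zeta)),Delta),Theta).
Epsilon and Zeta share a more recent common ancestor with each other than either does with Delta, so Delta is the least closely related of the three.

Delta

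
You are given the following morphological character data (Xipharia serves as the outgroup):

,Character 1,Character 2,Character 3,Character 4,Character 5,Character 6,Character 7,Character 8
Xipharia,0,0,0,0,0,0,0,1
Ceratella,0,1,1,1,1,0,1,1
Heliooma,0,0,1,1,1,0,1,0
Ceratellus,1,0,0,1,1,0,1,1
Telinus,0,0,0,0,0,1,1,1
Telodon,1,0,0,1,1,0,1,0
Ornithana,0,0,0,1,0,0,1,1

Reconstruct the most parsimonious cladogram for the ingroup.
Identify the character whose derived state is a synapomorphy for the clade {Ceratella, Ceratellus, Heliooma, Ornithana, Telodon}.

Character polarity is set by the outgroup: the derived state is whichever differs from the outgroup's state, so for Character 8 the derived state is '0', and for the remaining characters it is '1'.
Character 1: derived state '1' in Ceratellus and Telodon only — synapomorphy for {Ceratellus, Telodon}.
Character 2: derived state '1' in Ceratella only — an autapomorphy, so it tells us nothing about relationships among taxa.
Only Ceratella and Heliooma show the derived state '1' for Character 3, supporting them as a clade.
Character 4: derived state '1' in Ceratella, Ceratellus, Heliooma, Ornithana, and Telodon only — synapomorphy for {Ceratella, Ceratellus, Heliooma, Ornithana, Telodon}.
Only Ceratella, Ceratellus, Heliooma, and Telodon show the derived state '1' for Character 5, supporting them as a clade.
Character 6: derived state '1' in Telinus only — an autapomorphy, so it tells us nothing about relationships among taxa.
All ingroup taxa share the derived state '1' for Character 7; it defines the ingroup but does not resolve relationships within it.
Character 8 (state '0') occurs in Heliooma and Telodon but conflicts with the nesting implied by the other characters — most parsimoniously interpreted as homoplasy.
Most parsimonious ingroup topology: ((((Ceratella,Heliooma),(Ceratellus,Telodon)),Ornithana),Telinus).
The clade {Ceratella, Ceratellus, Heliooma, Ornithana, Telodon} is supported by Character 4: its derived state '1' occurs in exactly those taxa and in no other taxon (including the outgroup).

Character 4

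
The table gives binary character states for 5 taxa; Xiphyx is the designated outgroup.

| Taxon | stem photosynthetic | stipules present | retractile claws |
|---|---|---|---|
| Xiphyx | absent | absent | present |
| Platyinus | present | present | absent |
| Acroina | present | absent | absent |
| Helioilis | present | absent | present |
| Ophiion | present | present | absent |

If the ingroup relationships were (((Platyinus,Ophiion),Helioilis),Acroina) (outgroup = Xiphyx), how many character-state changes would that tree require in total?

Map each character onto (((Platyinus,Ophiion),Helioilis),Acroina) (rooted by Xiphyx) and count the minimum state changes it requires (Fitch parsimony):
stem photosynthetic: 1; stipules present: 1; retractile claws: 2.
Total tree length = 4.

4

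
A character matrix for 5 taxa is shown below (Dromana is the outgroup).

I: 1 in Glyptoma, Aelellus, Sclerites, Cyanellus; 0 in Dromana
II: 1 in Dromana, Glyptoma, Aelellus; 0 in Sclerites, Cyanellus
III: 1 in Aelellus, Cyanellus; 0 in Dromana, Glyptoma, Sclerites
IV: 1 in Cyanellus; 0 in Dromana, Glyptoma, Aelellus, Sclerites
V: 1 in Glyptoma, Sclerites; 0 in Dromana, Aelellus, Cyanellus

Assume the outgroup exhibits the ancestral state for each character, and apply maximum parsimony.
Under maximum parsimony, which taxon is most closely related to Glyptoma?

Character polarity is set by the outgroup: the derived state is whichever differs from the outgroup's state, so for II the derived state is '0', and for the remaining characters it is '1'.
All ingroup taxa share the derived state '1' for I; it defines the ingroup but does not resolve relationships within it.
II (state '0') occurs in Cyanellus and Sclerites but conflicts with the nesting implied by the other characters — most parsimoniously interpreted as homoplasy.
Only Aelellus and Cyanellus show the derived state '1' for III, supporting them as a clade.
IV (derived state '1') is unique to Cyanellus (autapomorphy; uninformative for grouping).
V: derived state '1' in Glyptoma and Sclerites only — synapomorphy for {Glyptoma, Sclerites}.
Most parsimonious ingroup topology: ((Glyptoma,Sclerites),(Aelellus,Cyanellus)).
Glyptoma and Sclerites form a cherry on this tree, so they are sister taxa.

Sclerites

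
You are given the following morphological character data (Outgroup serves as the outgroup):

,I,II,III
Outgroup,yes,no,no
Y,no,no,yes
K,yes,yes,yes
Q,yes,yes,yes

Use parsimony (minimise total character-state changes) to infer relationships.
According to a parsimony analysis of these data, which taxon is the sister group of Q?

K

Character polarity is set by the outgroup: the derived state is whichever differs from the outgroup's state, so for I the derived state is 'no', and for the remaining characters it is 'yes'.
I (derived state 'no') is unique to Y (autapomorphy; uninformative for grouping).
II (derived state 'yes') is shared by K and Q — a synapomorphy uniting that clade.
All ingroup taxa share the derived state 'yes' for III; it defines the ingroup but does not resolve relationships within it.
Most parsimonious ingroup topology: (Y,(K,Q)).
Q and K form a cherry on this tree, so they are sister taxa.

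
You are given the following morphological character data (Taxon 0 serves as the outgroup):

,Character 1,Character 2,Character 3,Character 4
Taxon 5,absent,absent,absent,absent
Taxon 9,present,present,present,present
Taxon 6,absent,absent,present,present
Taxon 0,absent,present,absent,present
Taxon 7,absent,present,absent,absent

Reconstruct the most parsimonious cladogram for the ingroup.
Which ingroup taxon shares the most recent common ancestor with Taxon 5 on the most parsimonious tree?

Taxon 7

Character polarity is set by the outgroup: the derived state is whichever differs from the outgroup's state, so for Character 2, Character 4 the derived state is 'absent', and for the remaining characters it is 'present'.
Character 1: derived state 'present' in Taxon 9 only — an autapomorphy, so it tells us nothing about relationships among taxa.
Character 2 groups Taxon 5 and Taxon 6, which is incompatible with the clades supported by the remaining characters; treating it as convergent (homoplasy) costs fewer steps than any alternative tree.
Character 3: derived state 'present' in Taxon 6 and Taxon 9 only — synapomorphy for {Taxon 6, Taxon 9}.
Character 4: derived state 'absent' in Taxon 5 and Taxon 7 only — synapomorphy for {Taxon 5, Taxon 7}.
Most parsimonious ingroup topology: ((Taxon 5,Taxon 7),(Taxon 9,Taxon 6)).
Taxon 5 and Taxon 7 form a cherry on this tree, so they are sister taxa.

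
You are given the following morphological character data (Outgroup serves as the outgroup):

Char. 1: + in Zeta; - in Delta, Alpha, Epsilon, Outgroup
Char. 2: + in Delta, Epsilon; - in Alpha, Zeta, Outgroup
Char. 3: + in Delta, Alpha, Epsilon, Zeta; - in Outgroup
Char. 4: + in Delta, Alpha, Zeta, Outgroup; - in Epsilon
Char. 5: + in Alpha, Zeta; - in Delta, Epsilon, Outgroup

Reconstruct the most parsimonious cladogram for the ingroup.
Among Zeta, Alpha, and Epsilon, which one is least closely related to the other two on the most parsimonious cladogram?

Epsilon

Character polarity is set by the outgroup: the derived state is whichever differs from the outgroup's state, so for Char. 4 the derived state is '-', and for the remaining characters it is '+'.
Char. 1 (derived state '+') is unique to Zeta (autapomorphy; uninformative for grouping).
Char. 2: derived state '+' in Delta and Epsilon only — synapomorphy for {Delta, Epsilon}.
All ingroup taxa share the derived state '+' for Char. 3; it defines the ingroup but does not resolve relationships within it.
Char. 4 (derived state '-') is unique to Epsilon (autapomorphy; uninformative for grouping).
Char. 5: derived state '+' in Alpha and Zeta only — synapomorphy for {Alpha, Zeta}.
Most parsimonious ingroup topology: ((Zeta,Alpha),(Epsilon,Delta)).
Zeta and Alpha share a more recent common ancestor with each other than either does with Epsilon, so Epsilon is the least closely related of the three.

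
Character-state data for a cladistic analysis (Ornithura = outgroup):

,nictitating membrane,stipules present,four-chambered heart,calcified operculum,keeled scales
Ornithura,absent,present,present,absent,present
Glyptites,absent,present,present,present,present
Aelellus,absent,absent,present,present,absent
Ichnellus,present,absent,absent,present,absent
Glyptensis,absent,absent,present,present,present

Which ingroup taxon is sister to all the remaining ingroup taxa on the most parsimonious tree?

Glyptites

Character polarity is set by the outgroup: the derived state is whichever differs from the outgroup's state, so for stipules present, four-chambered heart, keeled scales the derived state is 'absent', and for the remaining characters it is 'present'.
nictitating membrane (derived state 'present') is unique to Ichnellus (autapomorphy; uninformative for grouping).
stipules present (derived state 'absent') is shared by Aelellus, Glyptensis, and Ichnellus — a synapomorphy uniting that clade.
four-chambered heart: derived state 'absent' in Ichnellus only — an autapomorphy, so it tells us nothing about relationships among taxa.
All ingroup taxa share the derived state 'present' for calcified operculum; it defines the ingroup but does not resolve relationships within it.
keeled scales (derived state 'absent') is shared by Aelellus and Ichnellus — a synapomorphy uniting that clade.
Most parsimonious ingroup topology: (Glyptites,((Aelellus,Ichnellus),Glyptensis)).
Glyptites is sister to the clade containing all other ingroup taxa, so it is the earliest-diverging (most basal) ingroup lineage.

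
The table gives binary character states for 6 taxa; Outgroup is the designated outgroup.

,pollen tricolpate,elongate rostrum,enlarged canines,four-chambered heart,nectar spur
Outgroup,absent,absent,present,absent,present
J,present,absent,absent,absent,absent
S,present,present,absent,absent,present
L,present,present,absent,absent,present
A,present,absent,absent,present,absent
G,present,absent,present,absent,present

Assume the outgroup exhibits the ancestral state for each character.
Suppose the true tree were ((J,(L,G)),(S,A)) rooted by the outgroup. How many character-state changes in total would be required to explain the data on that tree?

Map each character onto ((J,(L,G)),(S,A)) (rooted by Outgroup) and count the minimum state changes it requires (Fitch parsimony):
pollen tricolpate: 1; elongate rostrum: 2; enlarged canines: 2; four-chambered heart: 1; nectar spur: 2.
Total tree length = 8.

8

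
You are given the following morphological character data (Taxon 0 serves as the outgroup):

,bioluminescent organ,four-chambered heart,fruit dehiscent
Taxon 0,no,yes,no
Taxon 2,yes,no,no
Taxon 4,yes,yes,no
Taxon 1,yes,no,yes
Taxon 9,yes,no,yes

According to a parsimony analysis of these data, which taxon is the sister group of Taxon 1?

Taxon 9

Character polarity is set by the outgroup: the derived state is whichever differs from the outgroup's state, so for four-chambered heart the derived state is 'no', and for the remaining characters it is 'yes'.
All ingroup taxa share the derived state 'yes' for bioluminescent organ; it defines the ingroup but does not resolve relationships within it.
Only Taxon 1, Taxon 2, and Taxon 9 show the derived state 'no' for four-chambered heart, supporting them as a clade.
fruit dehiscent (derived state 'yes') is shared by Taxon 1 and Taxon 9 — a synapomorphy uniting that clade.
Most parsimonious ingroup topology: ((Taxon 2,(Taxon 1,Taxon 9)),Taxon 4).
Taxon 1 and Taxon 9 form a cherry on this tree, so they are sister taxa.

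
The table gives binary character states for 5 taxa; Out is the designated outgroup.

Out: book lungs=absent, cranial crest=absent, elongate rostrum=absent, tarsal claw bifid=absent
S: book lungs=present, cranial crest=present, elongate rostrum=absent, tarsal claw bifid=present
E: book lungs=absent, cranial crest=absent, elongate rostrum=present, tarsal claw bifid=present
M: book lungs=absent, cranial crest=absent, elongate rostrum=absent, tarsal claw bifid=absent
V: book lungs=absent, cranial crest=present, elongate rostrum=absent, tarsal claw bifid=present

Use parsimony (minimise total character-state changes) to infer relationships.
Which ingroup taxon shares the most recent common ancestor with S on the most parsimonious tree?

V

The outgroup has state 'absent' for every character, so 'present' is the derived state throughout.
book lungs (derived state 'present') is unique to S (autapomorphy; uninformative for grouping).
cranial crest (derived state 'present') is shared by S and V — a synapomorphy uniting that clade.
elongate rostrum (derived state 'present') is unique to E (autapomorphy; uninformative for grouping).
tarsal claw bifid (derived state 'present') is shared by E, S, and V — a synapomorphy uniting that clade.
Most parsimonious ingroup topology: (((S,V),E),M).
S and V form a cherry on this tree, so they are sister taxa.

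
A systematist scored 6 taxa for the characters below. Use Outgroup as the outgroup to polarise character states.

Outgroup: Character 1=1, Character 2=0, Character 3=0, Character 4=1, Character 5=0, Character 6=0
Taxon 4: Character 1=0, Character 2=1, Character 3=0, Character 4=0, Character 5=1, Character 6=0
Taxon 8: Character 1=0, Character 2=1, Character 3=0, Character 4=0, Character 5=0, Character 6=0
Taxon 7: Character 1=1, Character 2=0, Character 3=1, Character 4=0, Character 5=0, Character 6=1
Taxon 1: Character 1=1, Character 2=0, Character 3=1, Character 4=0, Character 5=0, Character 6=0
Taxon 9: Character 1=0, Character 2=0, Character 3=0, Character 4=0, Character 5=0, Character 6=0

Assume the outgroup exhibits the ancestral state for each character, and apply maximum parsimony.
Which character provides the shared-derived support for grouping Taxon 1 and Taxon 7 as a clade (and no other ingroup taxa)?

Character polarity is set by the outgroup: the derived state is whichever differs from the outgroup's state, so for Character 1, Character 4 the derived state is '0', and for the remaining characters it is '1'.
Character 1 (derived state '0') is shared by Taxon 4, Taxon 8, and Taxon 9 — a synapomorphy uniting that clade.
Only Taxon 4 and Taxon 8 show the derived state '1' for Character 2, supporting them as a clade.
Character 3: derived state '1' in Taxon 1 and Taxon 7 only — synapomorphy for {Taxon 1, Taxon 7}.
Character 4 (derived state '0') is shared by all ingroup taxa — unites the whole ingroup.
Character 5: derived state '1' in Taxon 4 only — an autapomorphy, so it tells us nothing about relationships among taxa.
Character 6: derived state '1' in Taxon 7 only — an autapomorphy, so it tells us nothing about relationships among taxa.
Most parsimonious ingroup topology: (((Taxon 4,Taxon 8),Taxon 9),(Taxon 7,Taxon 1)).
The clade {Taxon 1, Taxon 7} is supported by Character 3: its derived state '1' occurs in exactly those taxa and in no other taxon (including the outgroup).

Character 3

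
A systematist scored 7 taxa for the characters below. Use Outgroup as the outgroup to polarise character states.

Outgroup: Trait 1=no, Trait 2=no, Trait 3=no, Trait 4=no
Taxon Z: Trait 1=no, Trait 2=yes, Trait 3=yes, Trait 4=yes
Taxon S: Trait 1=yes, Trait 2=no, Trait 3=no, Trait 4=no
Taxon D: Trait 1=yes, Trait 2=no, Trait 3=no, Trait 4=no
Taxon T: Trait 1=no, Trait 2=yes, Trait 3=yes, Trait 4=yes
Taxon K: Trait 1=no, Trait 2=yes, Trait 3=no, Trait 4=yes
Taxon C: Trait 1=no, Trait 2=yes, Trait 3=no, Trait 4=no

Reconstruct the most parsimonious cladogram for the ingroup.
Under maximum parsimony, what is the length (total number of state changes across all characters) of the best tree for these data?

4

The outgroup has state 'no' for every character, so 'yes' is the derived state throughout.
Trait 1: derived state 'yes' in Taxon D and Taxon S only — synapomorphy for {Taxon D, Taxon S}.
Only Taxon C, Taxon K, Taxon T, and Taxon Z show the derived state 'yes' for Trait 2, supporting them as a clade.
Trait 3 (derived state 'yes') is shared by Taxon T and Taxon Z — a synapomorphy uniting that clade.
Trait 4: derived state 'yes' in Taxon K, Taxon T, and Taxon Z only — synapomorphy for {Taxon K, Taxon T, Taxon Z}.
Most parsimonious ingroup topology: ((((Taxon Z,Taxon T),Taxon K),Taxon C),(Taxon S,Taxon D)).
Changes per character on this tree: Trait 1: 1; Trait 2: 1; Trait 3: 1; Trait 4: 1.
Total = 4.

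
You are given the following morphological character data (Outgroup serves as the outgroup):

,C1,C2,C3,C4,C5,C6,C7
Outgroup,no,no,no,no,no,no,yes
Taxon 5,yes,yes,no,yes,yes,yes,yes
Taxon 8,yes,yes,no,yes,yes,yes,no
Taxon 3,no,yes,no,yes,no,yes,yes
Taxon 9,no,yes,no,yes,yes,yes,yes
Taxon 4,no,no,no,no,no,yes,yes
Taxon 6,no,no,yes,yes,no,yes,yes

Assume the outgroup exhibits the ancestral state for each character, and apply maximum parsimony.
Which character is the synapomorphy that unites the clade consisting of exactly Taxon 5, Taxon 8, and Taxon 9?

C5

Character polarity is set by the outgroup: the derived state is whichever differs from the outgroup's state, so for C7 the derived state is 'no', and for the remaining characters it is 'yes'.
Only Taxon 5 and Taxon 8 show the derived state 'yes' for C1, supporting them as a clade.
C2 (derived state 'yes') is shared by Taxon 3, Taxon 5, Taxon 8, and Taxon 9 — a synapomorphy uniting that clade.
C3: derived state 'yes' in Taxon 6 only — an autapomorphy, so it tells us nothing about relationships among taxa.
Only Taxon 3, Taxon 5, Taxon 6, Taxon 8, and Taxon 9 show the derived state 'yes' for C4, supporting them as a clade.
C5: derived state 'yes' in Taxon 5, Taxon 8, and Taxon 9 only — synapomorphy for {Taxon 5, Taxon 8, Taxon 9}.
All ingroup taxa share the derived state 'yes' for C6; it defines the ingroup but does not resolve relationships within it.
C7: derived state 'no' in Taxon 8 only — an autapomorphy, so it tells us nothing about relationships among taxa.
Most parsimonious ingroup topology: (((((Taxon 5,Taxon 8),Taxon 9),Taxon 3),Taxon 6),Taxon 4).
The clade {Taxon 5, Taxon 8, Taxon 9} is supported by C5: its derived state 'yes' occurs in exactly those taxa and in no other taxon (including the outgroup).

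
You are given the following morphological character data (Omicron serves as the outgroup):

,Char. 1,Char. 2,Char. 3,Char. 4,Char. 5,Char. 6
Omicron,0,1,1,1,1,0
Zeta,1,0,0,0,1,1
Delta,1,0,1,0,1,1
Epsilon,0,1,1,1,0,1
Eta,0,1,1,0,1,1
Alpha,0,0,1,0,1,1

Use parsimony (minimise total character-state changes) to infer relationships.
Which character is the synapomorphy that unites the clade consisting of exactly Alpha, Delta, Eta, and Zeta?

Char. 4

Character polarity is set by the outgroup: the derived state is whichever differs from the outgroup's state, so for Char. 2, Char. 3, Char. 4, Char. 5 the derived state is '0', and for the remaining characters it is '1'.
Char. 1: derived state '1' in Delta and Zeta only — synapomorphy for {Delta, Zeta}.
Only Alpha, Delta, and Zeta show the derived state '0' for Char. 2, supporting them as a clade.
Char. 3: derived state '0' in Zeta only — an autapomorphy, so it tells us nothing about relationships among taxa.
Char. 4: derived state '0' in Alpha, Delta, Eta, and Zeta only — synapomorphy for {Alpha, Delta, Eta, Zeta}.
Char. 5: derived state '0' in Epsilon only — an autapomorphy, so it tells us nothing about relationships among taxa.
All ingroup taxa share the derived state '1' for Char. 6; it defines the ingroup but does not resolve relationships within it.
Most parsimonious ingroup topology: ((((Zeta,Delta),Alpha),Eta),Epsilon).
The clade {Alpha, Delta, Eta, Zeta} is supported by Char. 4: its derived state '0' occurs in exactly those taxa and in no other taxon (including the outgroup).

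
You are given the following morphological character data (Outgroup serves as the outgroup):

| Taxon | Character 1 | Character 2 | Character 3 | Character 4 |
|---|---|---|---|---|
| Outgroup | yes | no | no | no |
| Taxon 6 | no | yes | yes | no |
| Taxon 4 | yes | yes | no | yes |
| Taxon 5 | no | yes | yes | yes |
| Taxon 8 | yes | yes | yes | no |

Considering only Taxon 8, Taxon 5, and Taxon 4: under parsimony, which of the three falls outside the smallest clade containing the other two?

Character polarity is set by the outgroup: the derived state is whichever differs from the outgroup's state, so for Character 1 the derived state is 'no', and for the remaining characters it is 'yes'.
Only Taxon 5 and Taxon 6 show the derived state 'no' for Character 1, supporting them as a clade.
Character 2 (derived state 'yes') is shared by all ingroup taxa — unites the whole ingroup.
Character 3 (derived state 'yes') is shared by Taxon 5, Taxon 6, and Taxon 8 — a synapomorphy uniting that clade.
Character 4 groups Taxon 4 and Taxon 5, which is incompatible with the clades supported by the remaining characters; treating it as convergent (homoplasy) costs fewer steps than any alternative tree.
Most parsimonious ingroup topology: (((Taxon 6,Taxon 5),Taxon 8),Taxon 4).
Taxon 8 and Taxon 5 share a more recent common ancestor with each other than either does with Taxon 4, so Taxon 4 is the least closely related of the three.

Taxon 4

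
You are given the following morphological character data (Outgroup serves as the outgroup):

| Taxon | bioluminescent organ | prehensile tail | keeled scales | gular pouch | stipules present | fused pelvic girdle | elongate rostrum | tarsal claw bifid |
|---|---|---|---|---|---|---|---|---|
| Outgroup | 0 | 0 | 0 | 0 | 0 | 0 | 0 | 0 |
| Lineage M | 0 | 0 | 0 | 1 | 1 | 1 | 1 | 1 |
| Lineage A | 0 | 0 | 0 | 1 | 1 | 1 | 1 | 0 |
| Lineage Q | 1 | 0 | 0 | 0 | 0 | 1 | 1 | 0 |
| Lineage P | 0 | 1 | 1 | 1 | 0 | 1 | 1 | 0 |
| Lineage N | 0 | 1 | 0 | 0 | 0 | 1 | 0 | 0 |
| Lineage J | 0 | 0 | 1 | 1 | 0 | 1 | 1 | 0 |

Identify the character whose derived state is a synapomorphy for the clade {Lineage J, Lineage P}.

The outgroup has state '0' for every character, so '1' is the derived state throughout.
bioluminescent organ (derived state '1') is unique to Lineage Q (autapomorphy; uninformative for grouping).
prehensile tail groups Lineage N and Lineage P, which is incompatible with the clades supported by the remaining characters; treating it as convergent (homoplasy) costs fewer steps than any alternative tree.
Only Lineage J and Lineage P show the derived state '1' for keeled scales, supporting them as a clade.
gular pouch: derived state '1' in Lineage A, Lineage J, Lineage M, and Lineage P only — synapomorphy for {Lineage A, Lineage J, Lineage M, Lineage P}.
stipules present: derived state '1' in Lineage A and Lineage M only — synapomorphy for {Lineage A, Lineage M}.
All ingroup taxa share the derived state '1' for fused pelvic girdle; it defines the ingroup but does not resolve relationships within it.
elongate rostrum: derived state '1' in Lineage A, Lineage J, Lineage M, Lineage P, and Lineage Q only — synapomorphy for {Lineage A, Lineage J, Lineage M, Lineage P, Lineage Q}.
tarsal claw bifid: derived state '1' in Lineage M only — an autapomorphy, so it tells us nothing about relationships among taxa.
Most parsimonious ingroup topology: ((((Lineage M,Lineage A),(Lineage P,Lineage J)),Lineage Q),Lineage N).
The clade {Lineage J, Lineage P} is supported by keeled scales: its derived state '1' occurs in exactly those taxa and in no other taxon (including the outgroup).

keeled scales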